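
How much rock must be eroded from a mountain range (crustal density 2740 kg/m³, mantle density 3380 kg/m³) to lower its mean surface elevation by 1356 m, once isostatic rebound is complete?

7160 m

Net drop Δ = e − u = e − e ρ_c/ρ_m = e (ρ_m − ρ_c)/ρ_m.
e = Δ ρ_m/(ρ_m − ρ_c) = 1356 m × 3380/640 = 7160 m.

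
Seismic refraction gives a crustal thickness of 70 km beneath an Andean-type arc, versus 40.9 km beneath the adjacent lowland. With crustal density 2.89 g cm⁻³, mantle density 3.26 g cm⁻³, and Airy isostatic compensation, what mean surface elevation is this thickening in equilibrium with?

3.3 km

Excess crust Δ = 70 km − 40.9 km = 29.1 km, split between elevation h and root r with h + r = Δ.
Airy balance ρ_c h = (ρ_m − ρ_c) r gives r = h ρ_c/(ρ_m − ρ_c), so h (1 + ρ_c/(ρ_m − ρ_c)) = Δ, i.e. h = Δ (ρ_m − ρ_c)/ρ_m.
h = 29.1 km × 0.37/3.26 = 3.3 km.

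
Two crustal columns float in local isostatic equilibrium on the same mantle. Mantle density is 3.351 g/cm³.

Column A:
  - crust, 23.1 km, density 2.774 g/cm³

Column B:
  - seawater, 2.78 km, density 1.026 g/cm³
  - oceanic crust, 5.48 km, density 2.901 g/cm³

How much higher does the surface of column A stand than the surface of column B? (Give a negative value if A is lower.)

1.31 km

For any compensation level in the mantle, the mantle terms cancel and isostasy reduces to e = (Σt_A − Σt_B) − (Σ(ρt)_A − Σ(ρt)_B) / ρ_m.
Σt_A = 23.1 km; Σt_B = 8.26 km; Σ(ρt)_A = 64.0794; Σ(ρt)_B = 18.74976 (in km·g/cm³).
e = (23.1 − 8.26) − (64.0794 − 18.74976) / 3.351 = 1.31 km.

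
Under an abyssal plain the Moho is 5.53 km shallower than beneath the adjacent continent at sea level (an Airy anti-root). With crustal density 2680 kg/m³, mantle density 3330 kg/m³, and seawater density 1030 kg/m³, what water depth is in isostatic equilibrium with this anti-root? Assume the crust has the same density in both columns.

2.18 km

Replacing a thickness d of crust by seawater at the top must be balanced by replacing crust with mantle at the base: d (ρ_c − ρ_w) = a (ρ_m − ρ_c).
d = a (ρ_m − ρ_c)/(ρ_c − ρ_w) = 5.53 km × 650/1650 = 2.18 km.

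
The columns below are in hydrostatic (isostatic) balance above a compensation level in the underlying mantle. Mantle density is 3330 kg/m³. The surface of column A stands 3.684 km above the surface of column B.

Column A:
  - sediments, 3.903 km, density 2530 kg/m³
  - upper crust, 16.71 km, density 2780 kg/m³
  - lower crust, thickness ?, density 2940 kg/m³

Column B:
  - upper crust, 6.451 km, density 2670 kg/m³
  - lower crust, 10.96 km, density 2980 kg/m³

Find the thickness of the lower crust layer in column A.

Take the compensation level at the base of the deeper column (depth z_c below the surface of column A) and equate Σ ρ_i t_i down to z_c; mantle fills any gap and the z_c terms cancel.
Column A: 3.903×2530 + 16.71×2780 + x×2940 + (z_c − 20.613 − x)×3330
Column B: 3.684×0 + 6.451×2670 + 10.96×2980 + (z_c − 3.684 − 17.411)×3330
The z_c×3330 term appears on both sides and cancels. Collect the known terms of each column as K = Σ(ρt)_known − 3330 × (depth of known layers): K_A = 56328.39 − 3330×20.613 = −12312.9; K_B = 49884.97 − 3330×(3.684 + 17.411) = −20361.38.
Balance: K_A − x×(3330 − 2940) = K_B, so x = (K_A − K_B)/(3330 − 2940) = 8048.48/390 = 20.6 km.

20.6 km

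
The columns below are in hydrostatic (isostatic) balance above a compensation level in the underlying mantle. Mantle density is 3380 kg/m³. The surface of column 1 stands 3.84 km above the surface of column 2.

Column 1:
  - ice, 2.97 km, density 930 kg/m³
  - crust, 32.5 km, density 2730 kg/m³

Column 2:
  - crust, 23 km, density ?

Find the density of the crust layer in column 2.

2710 kg/m³

Take the compensation level at the base of the deeper column (depth z_c below the surface of column 1) and equate Σ ρ_i t_i down to z_c; mantle fills any gap and the z_c terms cancel.
Column 1: 2.97×930 + 32.5×2730 + (z_c − 35.47)×3380
Column 2: 3.84×0 + 23×ρ + (z_c − 3.84 − 23)×3380
The z_c×3380 term appears on both sides and cancels. Collect the known terms of each column as K = Σ(ρt)_known − 3380 × (depth of known layers): K_1 = 91487.1 − 3380×35.47 = −28401.5; K_2 = 0 − 3380×(3.84 + 23) = −90719.2.
Balance: K_1 = K_2 + 23×ρ, so ρ = (K_1 − K_2)/23 = 62317.7/23 = 2710 kg/m³.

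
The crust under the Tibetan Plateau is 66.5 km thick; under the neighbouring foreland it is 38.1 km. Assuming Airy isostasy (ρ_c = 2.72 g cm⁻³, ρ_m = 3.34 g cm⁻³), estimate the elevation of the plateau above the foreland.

Excess crust Δ = 66.5 km − 38.1 km = 28.4 km, split between elevation h and root r with h + r = Δ.
Airy balance ρ_c h = (ρ_m − ρ_c) r gives r = h ρ_c/(ρ_m − ρ_c), so h (1 + ρ_c/(ρ_m − ρ_c)) = Δ, i.e. h = Δ (ρ_m − ρ_c)/ρ_m.
h = 28.4 km × 0.62/3.34 = 5.27 km.

5.27 km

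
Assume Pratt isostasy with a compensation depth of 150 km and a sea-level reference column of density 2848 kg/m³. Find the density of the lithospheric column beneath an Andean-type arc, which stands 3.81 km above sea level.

2780 kg/m³

Pratt balance: ρ_ref D = ρ (D + h).
ρ = ρ_ref D/(D + h) = 2848 × 150 km/(150 km + 3.81 km) = 2780 kg/m³.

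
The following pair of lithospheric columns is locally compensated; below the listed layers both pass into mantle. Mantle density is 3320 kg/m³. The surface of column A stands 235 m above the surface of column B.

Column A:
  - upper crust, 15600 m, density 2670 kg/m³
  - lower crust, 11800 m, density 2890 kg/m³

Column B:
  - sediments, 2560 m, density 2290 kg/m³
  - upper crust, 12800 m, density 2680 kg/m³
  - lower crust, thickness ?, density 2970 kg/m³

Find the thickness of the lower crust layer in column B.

10300 m

Take the compensation level at the base of the deeper column (depth z_c below the surface of column A) and equate Σ ρ_i t_i down to z_c; mantle fills any gap and the z_c terms cancel.
Column A: 15600×2670 + 11800×2890 + (z_c − 27400)×3320
Column B: 235×0 + 2560×2290 + 12800×2680 + x×2970 + (z_c − 235 − 15360 − x)×3320
The z_c×3320 term appears on both sides and cancels. Collect the known terms of each column as K = Σ(ρt)_known − 3320 × (depth of known layers): K_A = 75754000 − 3320×27400 = −15214000; K_B = 40166400 − 3320×(235 + 15360) = −11609000.
Balance: K_A = K_B − x×(3320 − 2970), so x = (K_B − K_A)/(3320 − 2970) = 3605000/350 = 10300 m.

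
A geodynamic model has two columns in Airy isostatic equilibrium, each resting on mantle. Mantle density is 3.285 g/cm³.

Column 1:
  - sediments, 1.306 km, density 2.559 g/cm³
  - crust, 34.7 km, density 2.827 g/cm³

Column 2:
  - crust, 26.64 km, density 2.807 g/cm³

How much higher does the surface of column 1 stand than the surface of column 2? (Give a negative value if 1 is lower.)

For any compensation level in the mantle, the mantle terms cancel and isostasy reduces to e = (Σt_1 − Σt_2) − (Σ(ρt)_1 − Σ(ρt)_2) / ρ_m.
Σt_1 = 36.006 km; Σt_2 = 26.64 km; Σ(ρt)_1 = 101.438954; Σ(ρt)_2 = 74.77848 (in km·g/cm³).
e = (36.006 − 26.64) − (101.438954 − 74.77848) / 3.285 = 1.25 km.

1.25 km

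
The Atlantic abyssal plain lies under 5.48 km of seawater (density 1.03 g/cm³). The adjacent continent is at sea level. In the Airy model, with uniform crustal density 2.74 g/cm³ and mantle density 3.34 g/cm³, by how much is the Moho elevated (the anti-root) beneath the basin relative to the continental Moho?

For local isostatic compensation: replacing crust with seawater at the top is compensated by replacing crust with mantle at the base: d (ρ_c − ρ_w) = a (ρ_m − ρ_c).
a = d (ρ_c − ρ_w)/(ρ_m − ρ_c) = 5.48 km × 1.71/0.6 = 15.6 km.

15.6 km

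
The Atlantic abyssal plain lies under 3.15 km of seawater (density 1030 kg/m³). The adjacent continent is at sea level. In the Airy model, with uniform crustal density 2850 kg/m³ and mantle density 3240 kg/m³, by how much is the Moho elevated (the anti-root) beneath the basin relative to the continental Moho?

14.7 km

For local isostatic compensation: replacing crust with seawater at the top is compensated by replacing crust with mantle at the base: d (ρ_c − ρ_w) = a (ρ_m − ρ_c).
a = d (ρ_c − ρ_w)/(ρ_m − ρ_c) = 3.15 km × 1820/390 = 14.7 km.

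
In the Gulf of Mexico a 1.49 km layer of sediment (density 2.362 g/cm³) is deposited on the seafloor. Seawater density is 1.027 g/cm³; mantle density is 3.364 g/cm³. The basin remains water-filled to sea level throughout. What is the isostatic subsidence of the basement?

0.851 km

Submarine loading: the sediment displaces seawater, and the subsidence is in turn flooded, so s (ρ_m − ρ_w) = t (ρ_sed − ρ_w).
s = 1.49 km × (2.362 − 1.027) / (3.364 − 1.027) = 0.851 km.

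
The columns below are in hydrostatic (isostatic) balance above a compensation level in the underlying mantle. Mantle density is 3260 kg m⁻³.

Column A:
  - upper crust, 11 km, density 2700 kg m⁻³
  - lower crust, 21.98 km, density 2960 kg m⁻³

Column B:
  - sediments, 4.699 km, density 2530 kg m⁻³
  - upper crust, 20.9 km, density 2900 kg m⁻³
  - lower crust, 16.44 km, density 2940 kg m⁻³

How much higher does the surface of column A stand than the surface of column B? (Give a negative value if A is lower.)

−1.06 km

For any compensation level in the mantle, the mantle terms cancel and isostasy reduces to e = (Σt_A − Σt_B) − (Σ(ρt)_A − Σ(ρt)_B) / ρ_m.
Σt_A = 32.98 km; Σt_B = 42.039 km; Σ(ρt)_A = 94760.8; Σ(ρt)_B = 120832.07 (in km·kg m⁻³).
e = (32.98 − 42.039) − (94760.8 − 120832.07) / 3260 = −1.06 km.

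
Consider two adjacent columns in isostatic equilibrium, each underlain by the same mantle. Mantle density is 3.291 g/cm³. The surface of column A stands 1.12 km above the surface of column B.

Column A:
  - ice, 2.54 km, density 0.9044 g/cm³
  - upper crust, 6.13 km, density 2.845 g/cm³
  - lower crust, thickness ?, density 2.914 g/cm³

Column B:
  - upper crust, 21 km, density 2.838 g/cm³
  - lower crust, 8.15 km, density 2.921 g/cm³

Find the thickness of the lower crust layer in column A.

Take the compensation level at the base of the deeper column (depth z_c below the surface of column A) and equate Σ ρ_i t_i down to z_c; mantle fills any gap and the z_c terms cancel.
Column A: 2.54×0.9044 + 6.13×2.845 + x×2.914 + (z_c − 8.67 − x)×3.291
Column B: 1.12×0 + 21×2.838 + 8.15×2.921 + (z_c − 1.12 − 29.15)×3.291
The z_c×3.291 term appears on both sides and cancels. Collect the known terms of each column as K = Σ(ρt)_known − 3.291 × (depth of known layers): K_A = 19.737026 − 3.291×8.67 = −8.795944; K_B = 83.40415 − 3.291×(1.12 + 29.15) = −16.21442.
Balance: K_A − x×(3.291 − 2.914) = K_B, so x = (K_A − K_B)/(3.291 − 2.914) = 7.41848/0.377 = 19.7 km.

19.7 km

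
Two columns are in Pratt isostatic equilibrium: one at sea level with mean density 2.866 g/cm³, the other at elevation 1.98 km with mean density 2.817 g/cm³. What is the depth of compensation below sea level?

ρ_ref D = ρ (D + h) → D (ρ_ref − ρ) = ρ h.
D = ρ h/(ρ_ref − ρ) = 2.817 × 1.98 km/(2.866 − 2.817) = 114 km.

114 km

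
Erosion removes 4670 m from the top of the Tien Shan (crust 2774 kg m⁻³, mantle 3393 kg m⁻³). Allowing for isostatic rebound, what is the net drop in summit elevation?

852 m

Rebound u = e ρ_c/ρ_m = 4670 m × 2774/3393 = 3818 m.
Net surface drop = e − u = 4670 m − 3818 m = e (ρ_m − ρ_c)/ρ_m = 852 m.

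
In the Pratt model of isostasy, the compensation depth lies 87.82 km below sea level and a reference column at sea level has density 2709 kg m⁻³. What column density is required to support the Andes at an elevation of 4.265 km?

Pratt balance: ρ_ref D = ρ (D + h).
ρ = ρ_ref D/(D + h) = 2709 × 87.82 km/(87.82 km + 4.265 km) = 2580 kg m⁻³.

2580 kg m⁻³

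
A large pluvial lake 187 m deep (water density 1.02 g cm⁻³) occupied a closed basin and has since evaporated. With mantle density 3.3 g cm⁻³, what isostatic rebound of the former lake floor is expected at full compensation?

u = d ρ_w/ρ_m = 187 m × 1.02/3.3 = 57.8 m.

57.8 m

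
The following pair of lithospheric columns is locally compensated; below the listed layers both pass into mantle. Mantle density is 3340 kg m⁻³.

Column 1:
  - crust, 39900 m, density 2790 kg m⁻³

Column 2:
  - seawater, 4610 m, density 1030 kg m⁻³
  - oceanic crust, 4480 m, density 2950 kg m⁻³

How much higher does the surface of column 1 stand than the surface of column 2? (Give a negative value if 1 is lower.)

For any compensation level in the mantle, the mantle terms cancel and isostasy reduces to e = (Σt_1 − Σt_2) − (Σ(ρt)_1 − Σ(ρt)_2) / ρ_m.
Σt_1 = 39900 m; Σt_2 = 9090 m; Σ(ρt)_1 = 111321000; Σ(ρt)_2 = 17964300 (in m·kg m⁻³).
e = (39900 − 9090) − (111321000 − 17964300) / 3340 = 2860 m.

2860 m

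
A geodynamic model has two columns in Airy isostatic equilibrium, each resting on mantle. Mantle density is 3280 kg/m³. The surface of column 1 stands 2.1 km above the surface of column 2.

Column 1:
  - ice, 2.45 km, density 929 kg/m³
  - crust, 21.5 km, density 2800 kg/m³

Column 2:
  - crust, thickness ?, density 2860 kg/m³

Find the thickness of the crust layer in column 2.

Take the compensation level at the base of the deeper column (depth z_c below the surface of column 1) and equate Σ ρ_i t_i down to z_c; mantle fills any gap and the z_c terms cancel.
Column 1: 2.45×929 + 21.5×2800 + (z_c − 23.95)×3280
Column 2: 2.1×0 + x×2860 + (z_c − 2.1 − 0 − x)×3280
The z_c×3280 term appears on both sides and cancels. Collect the known terms of each column as K = Σ(ρt)_known − 3280 × (depth of known layers): K_1 = 62476.05 − 3280×23.95 = −16079.95; K_2 = 0 − 3280×(2.1 + 0) = −6888.
Balance: K_1 = K_2 − x×(3280 − 2860), so x = (K_2 − K_1)/(3280 − 2860) = 9191.95/420 = 21.9 km.

21.9 km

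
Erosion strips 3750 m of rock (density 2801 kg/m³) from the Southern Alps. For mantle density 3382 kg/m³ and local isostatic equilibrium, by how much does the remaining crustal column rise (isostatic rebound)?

3110 m

Unloading: uplift u = e ρ_c/ρ_m = 3750 m × 2801/3382 = 3110 m.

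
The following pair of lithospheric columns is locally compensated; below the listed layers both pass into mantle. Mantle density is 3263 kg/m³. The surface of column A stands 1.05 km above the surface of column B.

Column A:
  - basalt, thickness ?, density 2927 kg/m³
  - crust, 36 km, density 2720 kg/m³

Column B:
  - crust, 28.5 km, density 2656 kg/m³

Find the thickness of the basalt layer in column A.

Take the compensation level at the base of the deeper column (depth z_c below the surface of column A) and equate Σ ρ_i t_i down to z_c; mantle fills any gap and the z_c terms cancel.
Column A: x×2927 + 36×2720 + (z_c − 36 − x)×3263
Column B: 1.05×0 + 28.5×2656 + (z_c − 1.05 − 28.5)×3263
The z_c×3263 term appears on both sides and cancels. Collect the known terms of each column as K = Σ(ρt)_known − 3263 × (depth of known layers): K_A = 97920 − 3263×36 = −19548; K_B = 75696 − 3263×(1.05 + 28.5) = −20725.65.
Balance: K_A − x×(3263 − 2927) = K_B, so x = (K_A − K_B)/(3263 − 2927) = 1177.65/336 = 3.5 km.

3.5 km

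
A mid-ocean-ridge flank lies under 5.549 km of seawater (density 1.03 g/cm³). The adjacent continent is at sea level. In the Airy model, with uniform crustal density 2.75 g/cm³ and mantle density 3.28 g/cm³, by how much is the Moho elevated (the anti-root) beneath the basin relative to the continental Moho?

18 km

For local isostatic compensation: replacing crust with seawater at the top is compensated by replacing crust with mantle at the base: d (ρ_c − ρ_w) = a (ρ_m − ρ_c).
a = d (ρ_c − ρ_w)/(ρ_m − ρ_c) = 5.549 km × 1.72/0.53 = 18 km.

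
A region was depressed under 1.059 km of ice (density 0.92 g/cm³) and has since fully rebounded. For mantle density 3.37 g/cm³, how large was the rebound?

Removing the load lets mantle flow back in; uplift u satisfies ρ_ice t = ρ_m u.
u = t ρ_ice/ρ_m = 1.059 km × 0.92/3.37 = 0.289 km.

0.289 km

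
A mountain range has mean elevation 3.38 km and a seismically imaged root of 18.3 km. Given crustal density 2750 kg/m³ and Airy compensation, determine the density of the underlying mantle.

Airy balance: ρ_c h = (ρ_m − ρ_c) r → ρ_m = ρ_c (1 + h/r).
ρ_m = 2750 × (1 + 3.38 km/18.3 km) = 3260 kg/m³.

3260 kg/m³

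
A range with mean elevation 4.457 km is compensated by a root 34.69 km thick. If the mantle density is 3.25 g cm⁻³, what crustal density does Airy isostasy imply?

ρ_c h = (ρ_m − ρ_c) r → ρ_c (h + r) = ρ_m r → ρ_c = ρ_m r / (h + r).
ρ_c = 3.25 × 34.69 km / (4.457 km + 34.69 km) = 2.88 g cm⁻³.

2.88 g cm⁻³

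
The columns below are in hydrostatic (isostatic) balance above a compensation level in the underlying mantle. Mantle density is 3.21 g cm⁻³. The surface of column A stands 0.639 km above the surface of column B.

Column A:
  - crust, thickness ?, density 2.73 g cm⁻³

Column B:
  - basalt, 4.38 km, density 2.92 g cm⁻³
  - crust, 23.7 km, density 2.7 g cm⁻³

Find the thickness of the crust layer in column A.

Take the compensation level at the base of the deeper column (depth z_c below the surface of column A) and equate Σ ρ_i t_i down to z_c; mantle fills any gap and the z_c terms cancel.
Column A: x×2.73 + (z_c − 0 − x)×3.21
Column B: 0.639×0 + 4.38×2.92 + 23.7×2.7 + (z_c − 0.639 − 28.08)×3.21
The z_c×3.21 term appears on both sides and cancels. Collect the known terms of each column as K = Σ(ρt)_known − 3.21 × (depth of known layers): K_A = 0 − 3.21×0 = 0; K_B = 76.7796 − 3.21×(0.639 + 28.08) = −15.40839.
Balance: K_A − x×(3.21 − 2.73) = K_B, so x = (K_A − K_B)/(3.21 − 2.73) = 15.4084/0.48 = 32.1 km.

32.1 km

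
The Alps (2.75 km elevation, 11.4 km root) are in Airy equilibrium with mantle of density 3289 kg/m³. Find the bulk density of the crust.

2650 kg/m³

ρ_c h = (ρ_m − ρ_c) r → ρ_c (h + r) = ρ_m r → ρ_c = ρ_m r / (h + r).
ρ_c = 3289 × 11.4 km / (2.75 km + 11.4 km) = 2650 kg/m³.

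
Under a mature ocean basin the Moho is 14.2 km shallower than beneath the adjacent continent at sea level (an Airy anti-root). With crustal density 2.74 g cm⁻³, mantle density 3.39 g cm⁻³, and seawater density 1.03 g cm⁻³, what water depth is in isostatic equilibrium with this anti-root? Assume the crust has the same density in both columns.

5.4 km

Replacing a thickness d of crust by seawater at the top must be balanced by replacing crust with mantle at the base: d (ρ_c − ρ_w) = a (ρ_m − ρ_c).
d = a (ρ_m − ρ_c)/(ρ_c − ρ_w) = 14.2 km × 0.65/1.71 = 5.4 km.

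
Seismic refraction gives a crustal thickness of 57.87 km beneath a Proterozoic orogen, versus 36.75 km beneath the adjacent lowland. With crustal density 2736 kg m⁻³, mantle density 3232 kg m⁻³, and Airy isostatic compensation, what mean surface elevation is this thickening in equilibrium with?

3.24 km

Excess crust Δ = 57.87 km − 36.75 km = 21.12 km, split between elevation h and root r with h + r = Δ.
Airy balance ρ_c h = (ρ_m − ρ_c) r gives r = h ρ_c/(ρ_m − ρ_c), so h (1 + ρ_c/(ρ_m − ρ_c)) = Δ, i.e. h = Δ (ρ_m − ρ_c)/ρ_m.
h = 21.12 km × 496/3232 = 3.24 km.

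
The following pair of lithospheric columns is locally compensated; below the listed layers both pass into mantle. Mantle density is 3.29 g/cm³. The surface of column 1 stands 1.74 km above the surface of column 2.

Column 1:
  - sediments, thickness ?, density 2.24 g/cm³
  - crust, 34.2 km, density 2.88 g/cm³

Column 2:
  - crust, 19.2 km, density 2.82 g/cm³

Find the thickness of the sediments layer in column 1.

0.692 km

Take the compensation level at the base of the deeper column (depth z_c below the surface of column 1) and equate Σ ρ_i t_i down to z_c; mantle fills any gap and the z_c terms cancel.
Column 1: x×2.24 + 34.2×2.88 + (z_c − 34.2 − x)×3.29
Column 2: 1.74×0 + 19.2×2.82 + (z_c − 1.74 − 19.2)×3.29
The z_c×3.29 term appears on both sides and cancels. Collect the known terms of each column as K = Σ(ρt)_known − 3.29 × (depth of known layers): K_1 = 98.496 − 3.29×34.2 = −14.022; K_2 = 54.144 − 3.29×(1.74 + 19.2) = −14.7486.
Balance: K_1 − x×(3.29 − 2.24) = K_2, so x = (K_1 − K_2)/(3.29 − 2.24) = 0.7266/1.05 = 0.692 km.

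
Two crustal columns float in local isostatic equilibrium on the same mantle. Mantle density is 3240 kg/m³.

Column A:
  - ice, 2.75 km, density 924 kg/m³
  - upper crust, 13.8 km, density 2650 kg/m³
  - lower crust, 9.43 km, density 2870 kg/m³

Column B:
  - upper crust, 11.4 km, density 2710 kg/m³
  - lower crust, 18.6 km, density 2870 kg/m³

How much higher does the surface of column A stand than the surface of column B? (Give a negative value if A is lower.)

1.57 km

For any compensation level in the mantle, the mantle terms cancel and isostasy reduces to e = (Σt_A − Σt_B) − (Σ(ρt)_A − Σ(ρt)_B) / ρ_m.
Σt_A = 25.98 km; Σt_B = 30 km; Σ(ρt)_A = 66175.1; Σ(ρt)_B = 84276 (in km·kg/m³).
e = (25.98 − 30) − (66175.1 − 84276) / 3240 = 1.57 km.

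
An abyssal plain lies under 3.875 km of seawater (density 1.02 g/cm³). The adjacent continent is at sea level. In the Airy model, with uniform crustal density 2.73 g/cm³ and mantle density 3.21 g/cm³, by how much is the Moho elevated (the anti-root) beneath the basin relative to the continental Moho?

Equating mass per unit area of the two columns: replacing crust with seawater at the top is compensated by replacing crust with mantle at the base: d (ρ_c − ρ_w) = a (ρ_m − ρ_c).
a = d (ρ_c − ρ_w)/(ρ_m − ρ_c) = 3.875 km × 1.71/0.48 = 13.8 km.

13.8 km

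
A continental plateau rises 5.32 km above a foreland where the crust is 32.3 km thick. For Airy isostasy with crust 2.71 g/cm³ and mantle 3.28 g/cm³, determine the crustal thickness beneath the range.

62.9 km

Root depth r = h ρ_c / (ρ_m − ρ_c) = 5.32 km × 2.71 / 0.57 = 25.29 km.
Total thickness = T + h + r = 32.3 km + 5.32 km + 25.29 km = 62.9 km.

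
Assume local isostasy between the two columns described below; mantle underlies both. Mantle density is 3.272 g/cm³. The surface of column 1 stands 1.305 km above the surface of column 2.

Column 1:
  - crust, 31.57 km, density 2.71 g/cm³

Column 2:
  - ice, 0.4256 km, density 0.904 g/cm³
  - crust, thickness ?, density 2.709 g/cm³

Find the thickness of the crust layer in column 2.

22.1 km

Take the compensation level at the base of the deeper column (depth z_c below the surface of column 1) and equate Σ ρ_i t_i down to z_c; mantle fills any gap and the z_c terms cancel.
Column 1: 31.57×2.71 + (z_c − 31.57)×3.272
Column 2: 1.305×0 + 0.4256×0.904 + x×2.709 + (z_c − 1.305 − 0.4256 − x)×3.272
The z_c×3.272 term appears on both sides and cancels. Collect the known terms of each column as K = Σ(ρt)_known − 3.272 × (depth of known layers): K_1 = 85.5547 − 3.272×31.57 = −17.74234; K_2 = 0.3847424 − 3.272×(1.305 + 0.4256) = −5.2777808.
Balance: K_1 = K_2 − x×(3.272 − 2.709), so x = (K_2 − K_1)/(3.272 − 2.709) = 12.4646/0.563 = 22.1 km.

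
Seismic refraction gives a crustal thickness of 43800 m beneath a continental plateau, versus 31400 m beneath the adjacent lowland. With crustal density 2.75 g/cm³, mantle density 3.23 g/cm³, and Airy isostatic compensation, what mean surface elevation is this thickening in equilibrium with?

1840 m

Excess crust Δ = 43800 m − 31400 m = 12400 m, split between elevation h and root r with h + r = Δ.
Airy balance ρ_c h = (ρ_m − ρ_c) r gives r = h ρ_c/(ρ_m − ρ_c), so h (1 + ρ_c/(ρ_m − ρ_c)) = Δ, i.e. h = Δ (ρ_m − ρ_c)/ρ_m.
h = 12400 m × 0.48/3.23 = 1840 m.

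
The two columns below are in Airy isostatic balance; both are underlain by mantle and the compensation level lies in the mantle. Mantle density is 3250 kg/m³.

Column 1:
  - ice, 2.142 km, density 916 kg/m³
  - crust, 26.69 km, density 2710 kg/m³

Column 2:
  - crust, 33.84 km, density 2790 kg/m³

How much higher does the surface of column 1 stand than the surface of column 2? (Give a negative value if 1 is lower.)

For any compensation level in the mantle, the mantle terms cancel and isostasy reduces to e = (Σt_1 − Σt_2) − (Σ(ρt)_1 − Σ(ρt)_2) / ρ_m.
Σt_1 = 28.832 km; Σt_2 = 33.84 km; Σ(ρt)_1 = 74291.972; Σ(ρt)_2 = 94413.6 (in km·kg/m³).
e = (28.832 − 33.84) − (74291.972 − 94413.6) / 3250 = 1.18 km.

1.18 km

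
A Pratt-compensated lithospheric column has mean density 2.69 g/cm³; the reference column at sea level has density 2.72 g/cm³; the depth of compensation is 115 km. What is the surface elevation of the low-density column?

ρ_ref D = ρ (D + h) → h = D (ρ_ref − ρ)/ρ.
h = 115 km × (2.72 − 2.69)/2.69 = 1.28 km.

1.28 km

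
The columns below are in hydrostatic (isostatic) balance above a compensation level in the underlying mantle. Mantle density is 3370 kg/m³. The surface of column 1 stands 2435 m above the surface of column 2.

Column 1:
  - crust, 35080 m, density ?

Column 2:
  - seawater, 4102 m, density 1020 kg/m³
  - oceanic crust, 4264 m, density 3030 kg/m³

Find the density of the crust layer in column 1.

Take the compensation level at the base of the deeper column (depth z_c below the surface of column 1) and equate Σ ρ_i t_i down to z_c; mantle fills any gap and the z_c terms cancel.
Column 1: 35080×ρ + (z_c − 35080)×3370
Column 2: 2435×0 + 4102×1020 + 4264×3030 + (z_c − 2435 − 8366)×3370
The z_c×3370 term appears on both sides and cancels. Collect the known terms of each column as K = Σ(ρt)_known − 3370 × (depth of known layers): K_1 = 0 − 3370×35080 = −118219600; K_2 = 17103960 − 3370×(2435 + 8366) = −19295410.
Balance: K_1 + 35080×ρ = K_2, so ρ = (K_2 − K_1)/35080 = 98924200/35080 = 2820 kg/m³.

2820 kg/m³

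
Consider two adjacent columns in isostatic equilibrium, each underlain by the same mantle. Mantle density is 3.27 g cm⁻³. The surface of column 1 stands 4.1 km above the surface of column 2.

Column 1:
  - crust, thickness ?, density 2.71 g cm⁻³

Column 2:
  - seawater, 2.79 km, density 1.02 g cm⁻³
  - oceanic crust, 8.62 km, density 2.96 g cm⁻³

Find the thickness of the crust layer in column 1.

Take the compensation level at the base of the deeper column (depth z_c below the surface of column 1) and equate Σ ρ_i t_i down to z_c; mantle fills any gap and the z_c terms cancel.
Column 1: x×2.71 + (z_c − 0 − x)×3.27
Column 2: 4.1×0 + 2.79×1.02 + 8.62×2.96 + (z_c − 4.1 − 11.41)×3.27
The z_c×3.27 term appears on both sides and cancels. Collect the known terms of each column as K = Σ(ρt)_known − 3.27 × (depth of known layers): K_1 = 0 − 3.27×0 = 0; K_2 = 28.361 − 3.27×(4.1 + 11.41) = −22.3567.
Balance: K_1 − x×(3.27 − 2.71) = K_2, so x = (K_1 − K_2)/(3.27 − 2.71) = 22.3567/0.56 = 39.9 km.

39.9 km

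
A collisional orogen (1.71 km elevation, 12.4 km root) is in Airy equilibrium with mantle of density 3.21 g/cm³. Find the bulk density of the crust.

2.82 g/cm³

ρ_c h = (ρ_m − ρ_c) r → ρ_c (h + r) = ρ_m r → ρ_c = ρ_m r / (h + r).
ρ_c = 3.21 × 12.4 km / (1.71 km + 12.4 km) = 2.82 g/cm³.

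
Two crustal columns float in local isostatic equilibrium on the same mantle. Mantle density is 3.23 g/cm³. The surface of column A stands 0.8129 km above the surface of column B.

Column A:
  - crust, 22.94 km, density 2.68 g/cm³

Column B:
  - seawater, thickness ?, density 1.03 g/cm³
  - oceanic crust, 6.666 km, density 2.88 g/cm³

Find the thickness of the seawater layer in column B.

Take the compensation level at the base of the deeper column (depth z_c below the surface of column A) and equate Σ ρ_i t_i down to z_c; mantle fills any gap and the z_c terms cancel.
Column A: 22.94×2.68 + (z_c − 22.94)×3.23
Column B: 0.8129×0 + x×1.03 + 6.666×2.88 + (z_c − 0.8129 − 6.666 − x)×3.23
The z_c×3.23 term appears on both sides and cancels. Collect the known terms of each column as K = Σ(ρt)_known − 3.23 × (depth of known layers): K_A = 61.4792 − 3.23×22.94 = −12.617; K_B = 19.19808 − 3.23×(0.8129 + 6.666) = −4.958767.
Balance: K_A = K_B − x×(3.23 − 1.03), so x = (K_B − K_A)/(3.23 − 1.03) = 7.65823/2.2 = 3.48 km.

3.48 km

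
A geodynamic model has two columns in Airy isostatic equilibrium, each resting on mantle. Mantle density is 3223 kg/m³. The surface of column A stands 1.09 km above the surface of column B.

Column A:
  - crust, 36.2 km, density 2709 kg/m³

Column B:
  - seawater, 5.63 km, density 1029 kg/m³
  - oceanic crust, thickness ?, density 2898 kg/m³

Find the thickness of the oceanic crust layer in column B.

Take the compensation level at the base of the deeper column (depth z_c below the surface of column A) and equate Σ ρ_i t_i down to z_c; mantle fills any gap and the z_c terms cancel.
Column A: 36.2×2709 + (z_c − 36.2)×3223
Column B: 1.09×0 + 5.63×1029 + x×2898 + (z_c − 1.09 − 5.63 − x)×3223
The z_c×3223 term appears on both sides and cancels. Collect the known terms of each column as K = Σ(ρt)_known − 3223 × (depth of known layers): K_A = 98065.8 − 3223×36.2 = −18606.8; K_B = 5793.27 − 3223×(1.09 + 5.63) = −15865.29.
Balance: K_A = K_B − x×(3223 − 2898), so x = (K_B − K_A)/(3223 − 2898) = 2741.51/325 = 8.44 km.

8.44 km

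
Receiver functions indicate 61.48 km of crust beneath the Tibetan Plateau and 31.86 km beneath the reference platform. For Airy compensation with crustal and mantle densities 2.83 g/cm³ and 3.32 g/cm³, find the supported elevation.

4.37 km

Excess crust Δ = 61.48 km − 31.86 km = 29.62 km, split between elevation h and root r with h + r = Δ.
Airy balance ρ_c h = (ρ_m − ρ_c) r gives r = h ρ_c/(ρ_m − ρ_c), so h (1 + ρ_c/(ρ_m − ρ_c)) = Δ, i.e. h = Δ (ρ_m − ρ_c)/ρ_m.
h = 29.62 km × 0.49/3.32 = 4.37 km.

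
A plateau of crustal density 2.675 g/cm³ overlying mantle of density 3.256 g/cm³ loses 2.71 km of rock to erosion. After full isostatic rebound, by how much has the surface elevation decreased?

Rebound u = e ρ_c/ρ_m = 2.71 km × 2.675/3.256 = 2.226 km.
Net surface drop = e − u = 2.71 km − 2.226 km = e (ρ_m − ρ_c)/ρ_m = 0.484 km.

0.484 km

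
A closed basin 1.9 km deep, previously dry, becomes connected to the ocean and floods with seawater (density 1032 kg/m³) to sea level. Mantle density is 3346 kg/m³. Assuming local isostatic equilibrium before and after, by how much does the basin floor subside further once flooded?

0.847 km

After flooding the water column is d + s deep. Its weight must equal the weight of mantle displaced by the extra subsidence s: (d + s) ρ_w = s ρ_m.
s = d ρ_w / (ρ_m − ρ_w) = 1.9 km × 1032/(3346 − 1032) = 0.847 km.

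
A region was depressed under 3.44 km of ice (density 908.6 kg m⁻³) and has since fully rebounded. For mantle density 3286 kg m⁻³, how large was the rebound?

0.951 km

Removing the load lets mantle flow back in; uplift u satisfies ρ_ice t = ρ_m u.
u = t ρ_ice/ρ_m = 3.44 km × 908.6/3286 = 0.951 km.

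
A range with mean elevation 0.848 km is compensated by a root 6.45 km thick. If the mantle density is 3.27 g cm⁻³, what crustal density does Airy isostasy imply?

2.89 g cm⁻³

ρ_c h = (ρ_m − ρ_c) r → ρ_c (h + r) = ρ_m r → ρ_c = ρ_m r / (h + r).
ρ_c = 3.27 × 6.45 km / (0.848 km + 6.45 km) = 2.89 g cm⁻³.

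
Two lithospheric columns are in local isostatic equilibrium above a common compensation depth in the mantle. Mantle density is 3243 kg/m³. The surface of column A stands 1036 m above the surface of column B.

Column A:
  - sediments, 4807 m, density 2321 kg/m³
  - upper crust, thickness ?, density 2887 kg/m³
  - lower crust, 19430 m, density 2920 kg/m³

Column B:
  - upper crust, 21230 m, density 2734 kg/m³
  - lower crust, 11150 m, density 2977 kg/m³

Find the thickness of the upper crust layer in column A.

Take the compensation level at the base of the deeper column (depth z_c below the surface of column A) and equate Σ ρ_i t_i down to z_c; mantle fills any gap and the z_c terms cancel.
Column A: 4807×2321 + x×2887 + 19430×2920 + (z_c − 24237 − x)×3243
Column B: 1036×0 + 21230×2734 + 11150×2977 + (z_c − 1036 − 32380)×3243
The z_c×3243 term appears on both sides and cancels. Collect the known terms of each column as K = Σ(ρt)_known − 3243 × (depth of known layers): K_A = 67892647 − 3243×24237 = −10707944; K_B = 91236370 − 3243×(1036 + 32380) = −17131718.
Balance: K_A − x×(3243 − 2887) = K_B, so x = (K_A − K_B)/(3243 − 2887) = 6423770/356 = 18000 m.

18000 m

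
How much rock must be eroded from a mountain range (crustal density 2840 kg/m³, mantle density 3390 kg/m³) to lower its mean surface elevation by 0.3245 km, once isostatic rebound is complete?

2 km

Net drop Δ = e − u = e − e ρ_c/ρ_m = e (ρ_m − ρ_c)/ρ_m.
e = Δ ρ_m/(ρ_m − ρ_c) = 0.3245 km × 3390/550 = 2 km.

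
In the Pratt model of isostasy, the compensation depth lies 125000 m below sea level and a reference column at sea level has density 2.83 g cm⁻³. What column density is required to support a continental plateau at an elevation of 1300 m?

2.8 g cm⁻³

Pratt balance: ρ_ref D = ρ (D + h).
ρ = ρ_ref D/(D + h) = 2.83 × 125000 m/(125000 m + 1300 m) = 2.8 g cm⁻³.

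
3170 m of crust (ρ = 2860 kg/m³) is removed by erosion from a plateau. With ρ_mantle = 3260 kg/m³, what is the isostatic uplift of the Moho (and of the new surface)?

2780 m

Unloading: uplift u = e ρ_c/ρ_m = 3170 m × 2860/3260 = 2780 m.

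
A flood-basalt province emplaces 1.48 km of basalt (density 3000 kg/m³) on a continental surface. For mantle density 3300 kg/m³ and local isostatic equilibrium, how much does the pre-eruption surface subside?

1.35 km

Subaerial loading: s = t ρ_load / ρ_m.
s = 1.48 km × 3000/3300 = 1.35 km.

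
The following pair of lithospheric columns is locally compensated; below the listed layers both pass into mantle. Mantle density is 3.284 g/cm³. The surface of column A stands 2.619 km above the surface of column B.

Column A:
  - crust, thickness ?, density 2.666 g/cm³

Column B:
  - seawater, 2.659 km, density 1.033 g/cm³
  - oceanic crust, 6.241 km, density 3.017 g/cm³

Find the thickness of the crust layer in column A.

26.3 km

Take the compensation level at the base of the deeper column (depth z_c below the surface of column A) and equate Σ ρ_i t_i down to z_c; mantle fills any gap and the z_c terms cancel.
Column A: x×2.666 + (z_c − 0 − x)×3.284
Column B: 2.619×0 + 2.659×1.033 + 6.241×3.017 + (z_c − 2.619 − 8.9)×3.284
The z_c×3.284 term appears on both sides and cancels. Collect the known terms of each column as K = Σ(ρt)_known − 3.284 × (depth of known layers): K_A = 0 − 3.284×0 = 0; K_B = 21.575844 − 3.284×(2.619 + 8.9) = −16.252552.
Balance: K_A − x×(3.284 − 2.666) = K_B, so x = (K_A − K_B)/(3.284 − 2.666) = 16.2526/0.618 = 26.3 km.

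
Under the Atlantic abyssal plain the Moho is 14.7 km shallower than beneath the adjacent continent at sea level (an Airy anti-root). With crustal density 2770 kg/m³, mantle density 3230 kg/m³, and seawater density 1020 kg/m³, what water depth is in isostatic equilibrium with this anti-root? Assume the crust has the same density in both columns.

3.86 km

Replacing a thickness d of crust by seawater at the top must be balanced by replacing crust with mantle at the base: d (ρ_c − ρ_w) = a (ρ_m − ρ_c).
d = a (ρ_m − ρ_c)/(ρ_c − ρ_w) = 14.7 km × 460/1750 = 3.86 km.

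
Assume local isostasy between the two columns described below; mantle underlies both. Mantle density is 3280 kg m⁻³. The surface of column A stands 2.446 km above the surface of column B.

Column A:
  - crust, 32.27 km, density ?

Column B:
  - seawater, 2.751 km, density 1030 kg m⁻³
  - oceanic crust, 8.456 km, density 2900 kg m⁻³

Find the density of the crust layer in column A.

2740 kg m⁻³

Take the compensation level at the base of the deeper column (depth z_c below the surface of column A) and equate Σ ρ_i t_i down to z_c; mantle fills any gap and the z_c terms cancel.
Column A: 32.27×ρ + (z_c − 32.27)×3280
Column B: 2.446×0 + 2.751×1030 + 8.456×2900 + (z_c − 2.446 − 11.207)×3280
The z_c×3280 term appears on both sides and cancels. Collect the known terms of each column as K = Σ(ρt)_known − 3280 × (depth of known layers): K_A = 0 − 3280×32.27 = −105845.6; K_B = 27355.93 − 3280×(2.446 + 11.207) = −17425.91.
Balance: K_A + 32.27×ρ = K_B, so ρ = (K_B − K_A)/32.27 = 88419.7/32.27 = 2740 kg m⁻³.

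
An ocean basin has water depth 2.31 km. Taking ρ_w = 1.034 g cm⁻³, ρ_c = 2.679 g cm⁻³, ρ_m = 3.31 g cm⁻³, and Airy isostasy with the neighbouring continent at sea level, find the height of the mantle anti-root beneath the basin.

6.02 km

Isostatic balance requires: replacing crust with seawater at the top is compensated by replacing crust with mantle at the base: d (ρ_c − ρ_w) = a (ρ_m − ρ_c).
a = d (ρ_c − ρ_w)/(ρ_m − ρ_c) = 2.31 km × 1.645/0.631 = 6.02 km.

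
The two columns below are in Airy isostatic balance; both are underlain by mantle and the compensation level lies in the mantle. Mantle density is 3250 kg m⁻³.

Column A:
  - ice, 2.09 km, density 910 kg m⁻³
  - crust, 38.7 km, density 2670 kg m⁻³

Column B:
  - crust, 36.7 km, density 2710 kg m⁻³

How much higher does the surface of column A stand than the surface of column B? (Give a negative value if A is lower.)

For any compensation level in the mantle, the mantle terms cancel and isostasy reduces to e = (Σt_A − Σt_B) − (Σ(ρt)_A − Σ(ρt)_B) / ρ_m.
Σt_A = 40.79 km; Σt_B = 36.7 km; Σ(ρt)_A = 105230.9; Σ(ρt)_B = 99457 (in km·kg m⁻³).
e = (40.79 − 36.7) − (105230.9 − 99457) / 3250 = 2.31 km.

2.31 km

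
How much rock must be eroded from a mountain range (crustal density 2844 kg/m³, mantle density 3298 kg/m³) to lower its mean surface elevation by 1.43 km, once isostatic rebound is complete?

Net drop Δ = e − u = e − e ρ_c/ρ_m = e (ρ_m − ρ_c)/ρ_m.
e = Δ ρ_m/(ρ_m − ρ_c) = 1.43 km × 3298/454 = 10.4 km.

10.4 km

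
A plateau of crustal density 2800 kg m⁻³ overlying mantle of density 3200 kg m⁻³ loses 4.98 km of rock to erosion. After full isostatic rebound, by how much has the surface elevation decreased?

0.623 km

Rebound u = e ρ_c/ρ_m = 4.98 km × 2800/3200 = 4.357 km.
Net surface drop = e − u = 4.98 km − 4.357 km = e (ρ_m − ρ_c)/ρ_m = 0.623 km.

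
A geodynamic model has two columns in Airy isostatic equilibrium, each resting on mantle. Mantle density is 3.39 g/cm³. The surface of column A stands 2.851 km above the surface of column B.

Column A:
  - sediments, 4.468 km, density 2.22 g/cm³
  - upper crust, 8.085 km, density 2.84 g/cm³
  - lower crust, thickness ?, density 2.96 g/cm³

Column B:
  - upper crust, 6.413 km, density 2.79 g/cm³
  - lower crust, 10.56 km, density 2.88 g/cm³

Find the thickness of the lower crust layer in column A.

21.5 km

Take the compensation level at the base of the deeper column (depth z_c below the surface of column A) and equate Σ ρ_i t_i down to z_c; mantle fills any gap and the z_c terms cancel.
Column A: 4.468×2.22 + 8.085×2.84 + x×2.96 + (z_c − 12.553 − x)×3.39
Column B: 2.851×0 + 6.413×2.79 + 10.56×2.88 + (z_c − 2.851 − 16.973)×3.39
The z_c×3.39 term appears on both sides and cancels. Collect the known terms of each column as K = Σ(ρt)_known − 3.39 × (depth of known layers): K_A = 32.88036 − 3.39×12.553 = −9.67431; K_B = 48.30507 − 3.39×(2.851 + 16.973) = −18.89829.
Balance: K_A − x×(3.39 − 2.96) = K_B, so x = (K_A − K_B)/(3.39 − 2.96) = 9.22398/0.43 = 21.5 km.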